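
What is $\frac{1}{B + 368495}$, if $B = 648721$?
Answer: $\frac{1}{1017216} \approx 9.8307 \cdot 10^{-7}$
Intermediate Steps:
$\frac{1}{B + 368495} = \frac{1}{648721 + 368495} = \frac{1}{1017216}$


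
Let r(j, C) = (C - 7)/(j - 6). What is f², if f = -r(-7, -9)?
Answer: 256/169 ≈ 1.5148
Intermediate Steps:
r(j, C) = (-7 + C)/(-6 + j)
f = -16/13 (f = -(-7 - 9)/(-6 - 7) = -(-16)/(-13) = -(-1)*(-16)/13 = -1*16/13 = -16/13 ≈ -1.2308)
f² = (-16/13)² = 256/169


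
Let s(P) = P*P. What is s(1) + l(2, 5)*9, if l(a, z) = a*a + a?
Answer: 55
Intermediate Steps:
l(a, z) = a + a**2 (l(a, z) = a**2 + a = a + a**2)
s(P) = P**2
s(1) + l(2, 5)*9 = 1**2 + (2*(1 + 2))*9 = 1 + (2*3)*9 = 1 + 6*9 = 1 + 54 = 55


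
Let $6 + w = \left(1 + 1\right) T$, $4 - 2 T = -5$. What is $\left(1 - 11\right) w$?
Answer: $-30$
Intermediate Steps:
$T = \frac{9}{2}$ ($T = 2 - - \frac{5}{2} = 2 + \frac{5}{2} = \frac{9}{2} \approx 4.5$)
$w = 3$ ($w = -6 + \left(1 + 1\right) \frac{9}{2} = -6 + 2 \cdot \frac{9}{2} = -6 + 9 = 3$)
$\left(1 - 11\right) w = \left(1 - 11\right) 3 = \left(-10\right) 3 = -30$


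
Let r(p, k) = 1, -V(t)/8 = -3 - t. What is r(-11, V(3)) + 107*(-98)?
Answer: -10485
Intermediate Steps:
V(t) = 24 + 8*t (V(t) = -8*(-3 - t) = 24 + 8*t)
r(-11, V(3)) + 107*(-98) = 1 + 107*(-98) = 1 - 10486 = -10485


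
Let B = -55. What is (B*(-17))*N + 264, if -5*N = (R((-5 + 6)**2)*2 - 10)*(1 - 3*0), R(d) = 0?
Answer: 2134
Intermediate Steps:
N = 2 (N = -(0*2 - 10)*(1 - 3*0)/5 = -(0 - 10)*(1 - 1*0)/5 = -(-2)*(1 + 0) = -(-2) = -1/5*(-10) = 2)
(B*(-17))*N + 264 = -55*(-17)*2 + 264 = 935*2 + 264 = 1870 + 264 = 2134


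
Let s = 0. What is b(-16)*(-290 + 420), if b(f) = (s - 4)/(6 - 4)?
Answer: -260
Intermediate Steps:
b(f) = -2 (b(f) = (0 - 4)/(6 - 4) = -4/2 = -4*½ = -2)
b(-16)*(-290 + 420) = -2*(-290 + 420) = -2*130 = -260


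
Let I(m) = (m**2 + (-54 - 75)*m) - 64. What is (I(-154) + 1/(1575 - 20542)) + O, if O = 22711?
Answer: 1256165442/18967 ≈ 66229.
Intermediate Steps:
I(m) = -64 + m**2 - 129*m (I(m) = (m**2 - 129*m) - 64 = -64 + m**2 - 129*m)
(I(-154) + 1/(1575 - 20542)) + O = ((-64 + (-154)**2 - 129*(-154)) + 1/(1575 - 20542)) + 22711 = ((-64 + 23716 + 19866) + 1/(-18967)) + 22711 = (43518 - 1/18967) + 22711 = 825405905/18967 + 22711 = 1256165442/18967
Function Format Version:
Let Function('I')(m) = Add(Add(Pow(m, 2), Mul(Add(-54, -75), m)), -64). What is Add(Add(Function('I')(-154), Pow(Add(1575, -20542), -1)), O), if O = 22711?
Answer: Rational(1256165442, 18967) ≈ 66229.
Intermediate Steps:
Function('I')(m) = Add(-64, Pow(m, 2), Mul(-129, m)) (Function('I')(m) = Add(Add(Pow(m, 2), Mul(-129, m)), -64) = Add(-64, Pow(m, 2), Mul(-129, m)))
Add(Add(Function('I')(-154), Pow(Add(1575, -20542), -1)), O) = Add(Add(Add(-64, Pow(-154, 2), Mul(-129, -154)), Pow(Add(1575, -20542), -1)), 22711) = Add(Add(Add(-64, 23716, 19866), Pow(-18967, -1)), 22711) = Add(Add(43518, Rational(-1, 18967)), 22711) = Add(Rational(825405905, 18967), 22711) = Rational(1256165442, 18967)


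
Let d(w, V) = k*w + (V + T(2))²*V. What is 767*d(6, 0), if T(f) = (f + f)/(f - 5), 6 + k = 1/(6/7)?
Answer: -22243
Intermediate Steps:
k = -29/6 (k = -6 + 1/(6/7) = -6 + 1*(7/6) = -6 + 7/6 = -29/6 ≈ -4.8333)
T(f) = 2*f/(-5 + f) (T(f) = (2*f)/(-5 + f) = 2*f/(-5 + f))
d(w, V) = -29*w/6 + V*(-4/3 + V)² (d(w, V) = -29*w/6 + (V + 2*2/(-5 + 2))²*V = -29*w/6 + (V + 2*2/(-3))²*V = -29*w/6 + (V + 2*2*(-⅓))²*V = -29*w/6 + (V - 4/3)²*V = -29*w/6 + (-4/3 + V)²*V = -29*w/6 + V*(-4/3 + V)²)
767*d(6, 0) = 767*(-29/6*6 + (⅑)*0*(-4 + 3*0)²) = 767*(-29 + (⅑)*0*(-4 + 0)²) = 767*(-29 + (⅑)*0*(-4)²) = 767*(-29 + (⅑)*0*16) = 767*(-29 + 0) = 767*(-29) = -22243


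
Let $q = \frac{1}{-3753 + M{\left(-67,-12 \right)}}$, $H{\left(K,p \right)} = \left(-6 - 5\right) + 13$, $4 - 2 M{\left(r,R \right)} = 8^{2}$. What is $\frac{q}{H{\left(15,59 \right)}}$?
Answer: $- \frac{1}{7566} \approx -0.00013217$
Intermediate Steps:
$M{\left(r,R \right)} = -30$ ($M{\left(r,R \right)} = 2 - \frac{8^{2}}{2} = 2 - 32 = -30$)
$H{\left(K,p \right)} = 2$ ($H{\left(K,p \right)} = -11 + 13 = 2$)
$q = - \frac{1}{3783}$ ($q = \frac{1}{-3753 - 30} = \frac{1}{-3783} = - \frac{1}{3783} \approx -0.00026434$)
$\frac{q}{H{\left(15,59 \right)}} = - \frac{1}{3783 \cdot 2} = \left(- \frac{1}{3783}\right) \frac{1}{2} = - \frac{1}{7566}$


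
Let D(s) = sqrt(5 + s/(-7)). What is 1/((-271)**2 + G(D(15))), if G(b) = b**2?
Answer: 7/514107 ≈ 1.3616e-5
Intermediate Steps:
D(s) = sqrt(5 - s/7) (D(s) = sqrt(5 + s*(-1/7)) = sqrt(5 - s/7))
1/((-271)**2 + G(D(15))) = 1/((-271)**2 + (sqrt(245 - 7*15)/7)**2) = 1/(73441 + (sqrt(245 - 105)/7)**2) = 1/(73441 + (sqrt(140)/7)**2) = 1/(73441 + ((2*sqrt(35))/7)**2) = 1/(73441 + (2*sqrt(35)/7)**2) = 1/(73441 + 20/7) = 1/(514107/7) = 7/514107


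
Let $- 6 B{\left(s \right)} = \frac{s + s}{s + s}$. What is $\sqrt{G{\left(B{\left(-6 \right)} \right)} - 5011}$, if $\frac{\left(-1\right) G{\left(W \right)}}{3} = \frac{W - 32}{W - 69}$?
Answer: $\frac{4 i \sqrt{53953735}}{415} \approx 70.798 i$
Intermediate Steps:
$B{\left(s \right)} = - \frac{1}{6}$ ($B{\left(s \right)} = - \frac{\left(s + s\right) \frac{1}{s + s}}{6} = - \frac{2 s \frac{1}{2 s}}{6} = \left(- \frac{1}{6}\right) 1 = - \frac{1}{6}$)
$G{\left(W \right)} = - \frac{3 \left(-32 + W\right)}{-69 + W}$ ($G{\left(W \right)} = - 3 \frac{W - 32}{W - 69} = - 3 \frac{-32 + W}{-69 + W} = - \frac{3 \left(-32 + W\right)}{-69 + W}$)
$\sqrt{G{\left(B{\left(-6 \right)} \right)} - 5011} = \sqrt{\frac{3 \left(32 - - \frac{1}{6}\right)}{-69 - \frac{1}{6}} - 5011} = \sqrt{\frac{3 \left(32 + \frac{1}{6}\right)}{- \frac{415}{6}} - 5011} = \sqrt{3 \left(- \frac{6}{415}\right) \frac{193}{6} - 5011} = \sqrt{- \frac{579}{415} - 5011} = \sqrt{- \frac{2080144}{415}} = \frac{4 i \sqrt{53953735}}{415}$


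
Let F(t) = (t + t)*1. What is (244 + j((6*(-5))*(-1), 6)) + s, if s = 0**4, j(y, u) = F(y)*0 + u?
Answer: 250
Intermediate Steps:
F(t) = 2*t (F(t) = (2*t)*1 = 2*t)
j(y, u) = u (j(y, u) = (2*y)*0 + u = 0 + u = u)
s = 0
(244 + j((6*(-5))*(-1), 6)) + s = (244 + 6) + 0 = 250 + 0 = 250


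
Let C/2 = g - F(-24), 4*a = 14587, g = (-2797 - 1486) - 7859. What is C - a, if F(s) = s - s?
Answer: -111723/4 ≈ -27931.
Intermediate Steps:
g = -12142 (g = -4283 - 7859 = -12142)
a = 14587/4 (a = (¼)*14587 = 14587/4 ≈ 3646.8)
F(s) = 0
C = -24284 (C = 2*(-12142 - 1*0) = 2*(-12142 + 0) = 2*(-12142) = -24284)
C - a = -24284 - 1*14587/4 = -24284 - 14587/4 = -111723/4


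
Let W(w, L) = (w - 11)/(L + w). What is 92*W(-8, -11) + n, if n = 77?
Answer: 169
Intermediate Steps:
W(w, L) = (-11 + w)/(L + w)
92*W(-8, -11) + n = 92*((-11 - 8)/(-11 - 8)) + 77 = 92*(-19/(-19)) + 77 = 92*(-1/19*(-19)) + 77 = 92*1 + 77 = 92 + 77 = 169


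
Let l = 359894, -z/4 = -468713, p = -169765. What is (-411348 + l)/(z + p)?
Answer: -51454/1705087 ≈ -0.030177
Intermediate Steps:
z = 1874852 (z = -4*(-468713) = 1874852)
(-411348 + l)/(z + p) = (-411348 + 359894)/(1874852 - 169765) = -51454/1705087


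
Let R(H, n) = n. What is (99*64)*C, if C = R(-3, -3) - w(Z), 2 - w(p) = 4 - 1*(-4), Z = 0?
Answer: 19008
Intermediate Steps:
w(p) = -6 (w(p) = 2 - (4 - 1*(-4)) = 2 - (4 + 4) = 2 - 1*8 = 2 - 8 = -6)
C = 3 (C = -3 - 1*(-6) = -3 + 6 = 3)
(99*64)*C = (99*64)*3 = 6336*3 = 19008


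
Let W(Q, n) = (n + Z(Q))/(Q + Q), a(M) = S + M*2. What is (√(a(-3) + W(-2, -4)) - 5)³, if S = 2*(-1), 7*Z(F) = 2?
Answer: -265/14 + 2853*I*√154/196 ≈ -18.929 + 180.64*I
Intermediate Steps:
Z(F) = 2/7 (Z(F) = (⅐)*2 = 2/7)
S = -2
a(M) = -2 + 2*M (a(M) = -2 + M*2 = -2 + 2*M)
W(Q, n) = (2/7 + n)/(2*Q) (W(Q, n) = (n + 2/7)/(Q + Q) = (2/7 + n)/((2*Q)) = (2/7 + n)*(1/(2*Q)) = (2/7 + n)/(2*Q))
(√(a(-3) + W(-2, -4)) - 5)³ = (√((-2 + 2*(-3)) + (1/14)*(2 + 7*(-4))/(-2)) - 5)³ = (√((-2 - 6) + (1/14)*(-½)*(2 - 28)) - 5)³ = (√(-8 + (1/14)*(-½)*(-26)) - 5)³ = (√(-8 + 13/14) - 5)³ = (√(-99/14) - 5)³ = (3*I*√154/14 - 5)³ = (-5 + 3*I*√154/14)³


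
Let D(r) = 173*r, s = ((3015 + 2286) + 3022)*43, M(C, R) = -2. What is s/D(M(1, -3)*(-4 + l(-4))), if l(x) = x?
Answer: 357889/2768 ≈ 129.30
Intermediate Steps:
s = 357889 (s = (5301 + 3022)*43 = 8323*43 = 357889)
s/D(M(1, -3)*(-4 + l(-4))) = 357889/((173*(-2*(-4 - 4)))) = 357889/((173*(-2*(-8)))) = 357889/((173*16)) = 357889/2768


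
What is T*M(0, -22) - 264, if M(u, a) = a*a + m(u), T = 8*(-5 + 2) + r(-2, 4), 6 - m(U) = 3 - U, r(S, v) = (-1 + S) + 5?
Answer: -10978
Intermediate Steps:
r(S, v) = 4 + S
m(U) = 3 + U (m(U) = 6 - (3 - U) = 6 + (-3 + U) = 3 + U)
T = -22 (T = 8*(-5 + 2) + (4 - 2) = 8*(-3) + 2 = -24 + 2 = -22)
M(u, a) = 3 + u + a² (M(u, a) = a*a + (3 + u) = a² + (3 + u) = 3 + u + a²)
T*M(0, -22) - 264 = -22*(3 + 0 + (-22)²) - 264 = -22*(3 + 0 + 484) - 264 = -22*487 - 264 = -10714 - 264 = -10978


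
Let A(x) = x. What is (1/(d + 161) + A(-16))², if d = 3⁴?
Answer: 14984641/58564 ≈ 255.87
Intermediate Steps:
d = 81
(1/(d + 161) + A(-16))² = (1/(81 + 161) - 16)² = (1/242 - 16)² = (-3871/242)² = 14984641/58564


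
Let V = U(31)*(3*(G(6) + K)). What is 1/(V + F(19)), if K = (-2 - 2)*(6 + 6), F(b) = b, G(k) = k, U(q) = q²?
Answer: -1/121067 ≈ -8.2599e-6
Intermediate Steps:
K = -48 (K = -4*12 = -48)
V = -121086 (V = 31²*(3*(6 - 48)) = 961*(3*(-42)) = 961*(-126) = -121086)
1/(V + F(19)) = 1/(-121086 + 19) = 1/(-121067) = -1/121067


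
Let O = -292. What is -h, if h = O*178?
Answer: 51976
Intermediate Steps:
h = -51976 (h = -292*178 = -51976)
-h = -1*(-51976) = 51976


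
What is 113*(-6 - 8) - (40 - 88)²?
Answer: -3886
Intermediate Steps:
113*(-6 - 8) - (40 - 88)² = 113*(-14) - 1*(-48)² = -1582 - 1*2304 = -1582 - 2304 = -3886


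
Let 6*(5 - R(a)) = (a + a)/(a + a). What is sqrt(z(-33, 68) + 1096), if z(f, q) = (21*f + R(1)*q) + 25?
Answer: sqrt(6810)/3 ≈ 27.508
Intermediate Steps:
R(a) = 29/6 (R(a) = 5 - (a + a)/(6*(a + a)) = 5 - 2*a/(6*(2*a)) = 5 - 2*a*1/(2*a)/6 = 5 - 1/6*1 = 5 - 1/6 = 29/6)
z(f, q) = 25 + 21*f + 29*q/6 (z(f, q) = (21*f + 29*q/6) + 25 = 25 + 21*f + 29*q/6)
sqrt(z(-33, 68) + 1096) = sqrt((25 + 21*(-33) + (29/6)*68) + 1096) = sqrt((25 - 693 + 986/3) + 1096) = sqrt(-1018/3 + 1096) = sqrt(2270/3) = sqrt(6810)/3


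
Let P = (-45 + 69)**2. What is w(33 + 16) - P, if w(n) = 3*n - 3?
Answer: -432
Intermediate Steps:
w(n) = -3 + 3*n
P = 576 (P = 24**2 = 576)
w(33 + 16) - P = (-3 + 3*(33 + 16)) - 1*576 = (-3 + 3*49) - 576 = (-3 + 147) - 576 = 144 - 576 = -432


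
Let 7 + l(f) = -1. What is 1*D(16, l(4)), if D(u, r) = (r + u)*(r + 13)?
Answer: 40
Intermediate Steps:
l(f) = -8 (l(f) = -7 - 1 = -8)
D(u, r) = (13 + r)*(r + u) (D(u, r) = (r + u)*(13 + r) = (13 + r)*(r + u))
1*D(16, l(4)) = 1*((-8)**2 + 13*(-8) + 13*16 - 8*16) = 1*(64 - 104 + 208 - 128) = 1*40 = 40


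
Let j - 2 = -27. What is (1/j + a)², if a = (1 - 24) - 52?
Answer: 3519376/625 ≈ 5631.0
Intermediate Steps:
j = -25 (j = 2 - 27 = -25)
a = -75 (a = -23 - 52 = -75)
(1/j + a)² = (1/(-25) - 75)² = (-1/25 - 75)² = (-1876/25)² = 3519376/625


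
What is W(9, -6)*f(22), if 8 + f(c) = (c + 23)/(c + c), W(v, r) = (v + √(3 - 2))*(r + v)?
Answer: -4605/22 ≈ -209.32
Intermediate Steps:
W(v, r) = (1 + v)*(r + v) (W(v, r) = (v + √1)*(r + v) = (v + 1)*(r + v) = (1 + v)*(r + v))
f(c) = -8 + (23 + c)/(2*c) (f(c) = -8 + (c + 23)/(c + c) = -8 + (23 + c)/((2*c)) = -8 + (23 + c)*(1/(2*c)) = -8 + (23 + c)/(2*c))
W(9, -6)*f(22) = (-6 + 9 + 9² - 6*9)*((½)*(23 - 15*22)/22) = (-6 + 9 + 81 - 54)*((½)*(1/22)*(23 - 330)) = 30*((½)*(1/22)*(-307)) = 30*(-307/44) = -4605/22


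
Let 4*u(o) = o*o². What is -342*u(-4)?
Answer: 5472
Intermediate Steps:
u(o) = o³/4 (u(o) = (o*o²)/4 = o³/4)
-342*u(-4) = -171*(-4)³/2 = -171*(-64)/2 = -342*(-16) = 5472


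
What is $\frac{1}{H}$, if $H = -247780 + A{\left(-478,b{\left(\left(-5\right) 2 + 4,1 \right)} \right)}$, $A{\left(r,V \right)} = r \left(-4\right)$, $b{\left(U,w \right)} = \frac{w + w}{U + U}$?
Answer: $- \frac{1}{245868} \approx -4.0672 \cdot 10^{-6}$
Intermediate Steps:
$b{\left(U,w \right)} = \frac{w}{U}$ ($b{\left(U,w \right)} = \frac{2 w}{2 U} = 2 w \frac{1}{2 U} = \frac{w}{U}$)
$A{\left(r,V \right)} = - 4 r$
$H = -245868$ ($H = -247780 - -1912 = -247780 + 1912 = -245868$)
$\frac{1}{H} = \frac{1}{-245868} = - \frac{1}{245868}$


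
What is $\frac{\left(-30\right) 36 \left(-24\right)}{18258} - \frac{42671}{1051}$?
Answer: $- \frac{125307533}{3198193} \approx -39.181$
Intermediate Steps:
$\frac{\left(-30\right) 36 \left(-24\right)}{18258} - \frac{42671}{1051} = \left(-1080\right) \left(-24\right) \frac{1}{18258} - \frac{42671}{1051} = 25920 \cdot \frac{1}{18258} - \frac{42671}{1051} = \frac{4320}{3043} - \frac{42671}{1051} = - \frac{125307533}{3198193}$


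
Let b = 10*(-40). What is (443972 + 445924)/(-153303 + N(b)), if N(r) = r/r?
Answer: -444948/76651 ≈ -5.8049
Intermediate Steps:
b = -400
N(r) = 1
(443972 + 445924)/(-153303 + N(b)) = (443972 + 445924)/(-153303 + 1) = 889896/(-153302) = 889896*(-1/153302) = -444948/76651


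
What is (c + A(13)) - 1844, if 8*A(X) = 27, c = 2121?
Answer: 2243/8 ≈ 280.38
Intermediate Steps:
A(X) = 27/8 (A(X) = (⅛)*27 = 27/8)
(c + A(13)) - 1844 = (2121 + 27/8) - 1844 = 16995/8 - 1844 = 2243/8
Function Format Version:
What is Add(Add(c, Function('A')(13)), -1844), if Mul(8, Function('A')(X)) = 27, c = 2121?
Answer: Rational(2243, 8) ≈ 280.38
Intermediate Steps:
Function('A')(X) = Rational(27, 8) (Function('A')(X) = Mul(Rational(1, 8), 27) = Rational(27, 8))
Add(Add(c, Function('A')(13)), -1844) = Add(Add(2121, Rational(27, 8)), -1844) = Add(Rational(16995, 8), -1844) = Rational(2243, 8)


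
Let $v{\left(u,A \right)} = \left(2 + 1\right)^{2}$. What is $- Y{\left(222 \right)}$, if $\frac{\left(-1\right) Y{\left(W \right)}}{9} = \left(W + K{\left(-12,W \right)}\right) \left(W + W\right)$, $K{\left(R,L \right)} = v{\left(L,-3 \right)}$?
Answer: $923076$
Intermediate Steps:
$v{\left(u,A \right)} = 9$ ($v{\left(u,A \right)} = 3^{2} = 9$)
$K{\left(R,L \right)} = 9$
$Y{\left(W \right)} = - 18 W \left(9 + W\right)$ ($Y{\left(W \right)} = - 9 \left(W + 9\right) \left(W + W\right) = - 9 \left(9 + W\right) 2 W = - 9 \cdot 2 W \left(9 + W\right) = - 18 W \left(9 + W\right)$)
$- Y{\left(222 \right)} = - \left(-18\right) 222 \left(9 + 222\right) = - \left(-18\right) 222 \cdot 231 = \left(-1\right) \left(-923076\right) = 923076$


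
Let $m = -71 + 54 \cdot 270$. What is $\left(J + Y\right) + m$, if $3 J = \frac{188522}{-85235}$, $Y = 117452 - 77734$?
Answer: $\frac{13865926513}{255705} \approx 54226.0$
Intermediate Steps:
$Y = 39718$ ($Y = 117452 - 77734 = 39718$)
$J = - \frac{188522}{255705}$ ($J = \frac{188522 \frac{1}{-85235}}{3} = \frac{188522 \left(- \frac{1}{85235}\right)}{3} = \frac{1}{3} \left(- \frac{188522}{85235}\right) = - \frac{188522}{255705} \approx -0.73726$)
$m = 14509$ ($m = -71 + 14580 = 14509$)
$\left(J + Y\right) + m = \left(- \frac{188522}{255705} + 39718\right) + 14509 = \frac{10155902668}{255705} + 14509 = \frac{13865926513}{255705}$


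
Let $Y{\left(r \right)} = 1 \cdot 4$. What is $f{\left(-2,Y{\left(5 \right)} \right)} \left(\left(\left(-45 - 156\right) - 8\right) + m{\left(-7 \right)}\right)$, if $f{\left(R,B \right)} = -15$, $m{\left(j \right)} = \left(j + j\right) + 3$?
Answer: $3300$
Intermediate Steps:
$Y{\left(r \right)} = 4$
$m{\left(j \right)} = 3 + 2 j$ ($m{\left(j \right)} = 2 j + 3 = 3 + 2 j$)
$f{\left(-2,Y{\left(5 \right)} \right)} \left(\left(\left(-45 - 156\right) - 8\right) + m{\left(-7 \right)}\right) = - 15 \left(\left(\left(-45 - 156\right) - 8\right) + \left(3 + 2 \left(-7\right)\right)\right) = - 15 \left(\left(-201 - 8\right) + \left(3 - 14\right)\right) = - 15 \left(-209 - 11\right) = \left(-15\right) \left(-220\right) = 3300$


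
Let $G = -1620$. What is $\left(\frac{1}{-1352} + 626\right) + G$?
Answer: $- \frac{1343889}{1352} \approx -994.0$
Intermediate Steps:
$\left(\frac{1}{-1352} + 626\right) + G = \left(\frac{1}{-1352} + 626\right) - 1620 = \left(- \frac{1}{1352} + 626\right) - 1620 = \frac{846351}{1352} - 1620 = - \frac{1343889}{1352}$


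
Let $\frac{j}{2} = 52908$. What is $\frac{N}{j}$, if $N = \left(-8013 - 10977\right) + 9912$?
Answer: $- \frac{1513}{17636} \approx -0.08579$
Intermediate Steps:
$j = 105816$ ($j = 2 \cdot 52908 = 105816$)
$N = -9078$ ($N = -18990 + 9912 = -9078$)
$\frac{N}{j} = - \frac{9078}{105816} = \left(-9078\right) \frac{1}{105816} = - \frac{1513}{17636}$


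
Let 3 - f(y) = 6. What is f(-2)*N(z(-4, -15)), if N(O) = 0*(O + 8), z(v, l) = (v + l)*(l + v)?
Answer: 0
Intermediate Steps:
z(v, l) = (l + v)² (z(v, l) = (l + v)*(l + v) = (l + v)²)
f(y) = -3 (f(y) = 3 - 1*6 = 3 - 6 = -3)
N(O) = 0 (N(O) = 0*(8 + O) = 0)
f(-2)*N(z(-4, -15)) = -3*0 = 0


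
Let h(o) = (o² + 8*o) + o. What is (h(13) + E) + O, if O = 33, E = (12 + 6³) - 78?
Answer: 469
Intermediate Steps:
E = 150 (E = (12 + 216) - 78 = 228 - 78 = 150)
h(o) = o² + 9*o
(h(13) + E) + O = (13*(9 + 13) + 150) + 33 = (13*22 + 150) + 33 = (286 + 150) + 33 = 436 + 33 = 469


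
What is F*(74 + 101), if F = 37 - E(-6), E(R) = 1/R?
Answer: 39025/6 ≈ 6504.2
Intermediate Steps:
F = 223/6 (F = 37 - 1/(-6) = 37 - 1*(-⅙) = 37 + ⅙ = 223/6 ≈ 37.167)
F*(74 + 101) = 223*(74 + 101)/6 = (223/6)*175 = 39025/6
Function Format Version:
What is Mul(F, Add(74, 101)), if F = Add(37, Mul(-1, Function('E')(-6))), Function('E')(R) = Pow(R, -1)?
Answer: Rational(39025, 6) ≈ 6504.2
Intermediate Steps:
F = Rational(223, 6) (F = Add(37, Mul(-1, Pow(-6, -1))) = Add(37, Mul(-1, Rational(-1, 6))) = Add(37, Rational(1, 6)) = Rational(223, 6) ≈ 37.167)
Mul(F, Add(74, 101)) = Mul(Rational(223, 6), Add(74, 101)) = Mul(Rational(223, 6), 175) = Rational(39025, 6)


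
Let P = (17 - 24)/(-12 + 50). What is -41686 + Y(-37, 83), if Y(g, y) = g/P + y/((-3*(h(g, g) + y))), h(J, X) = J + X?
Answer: -7841273/189 ≈ -41488.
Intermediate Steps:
P = -7/38 ≈ -0.18421
Y(g, y) = -38*g/7 + y/(-6*g - 3*y) (Y(g, y) = g/(-7/38) + y/((-3*((g + g) + y))) = g*(-38/7) + y/((-3*(2*g + y))) = -38*g/7 + y/((-3*(y + 2*g))) = -38*g/7 + y/(-6*g - 3*y))
-41686 + Y(-37, 83) = -41686 + (-228*(-37)² - 7*83 - 114*(-37)*83)/(21*(83 + 2*(-37))) = -41686 + (-228*1369 - 581 + 350094)/(21*(83 - 74)) = -41686 + (1/21)*(-312132 - 581 + 350094)/9 = -41686 + (1/21)*(⅑)*37381 = -41686 + 37381/189 = -7841273/189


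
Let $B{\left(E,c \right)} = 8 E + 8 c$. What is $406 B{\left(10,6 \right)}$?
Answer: $51968$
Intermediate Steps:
$406 B{\left(10,6 \right)} = 406 \left(8 \cdot 10 + 8 \cdot 6\right) = 406 \left(80 + 48\right) = 406 \cdot 128 = 51968$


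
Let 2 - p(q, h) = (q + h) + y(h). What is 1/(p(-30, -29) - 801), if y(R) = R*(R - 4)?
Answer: -1/1697 ≈ -0.00058927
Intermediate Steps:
y(R) = R*(-4 + R)
p(q, h) = 2 - h - q - h*(-4 + h) (p(q, h) = 2 - ((q + h) + h*(-4 + h)) = 2 - ((h + q) + h*(-4 + h)) = 2 - (h + q + h*(-4 + h)) = 2 + (-h - q - h*(-4 + h)) = 2 - h - q - h*(-4 + h))
1/(p(-30, -29) - 801) = 1/((2 - 1*(-29) - 1*(-30) - 1*(-29)*(-4 - 29)) - 801) = 1/((2 + 29 + 30 - 1*(-29)*(-33)) - 801) = 1/((2 + 29 + 30 - 957) - 801) = 1/(-896 - 801) = 1/(-1697) = -1/1697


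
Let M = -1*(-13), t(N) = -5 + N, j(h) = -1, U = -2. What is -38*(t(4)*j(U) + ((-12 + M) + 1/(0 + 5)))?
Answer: -418/5 ≈ -83.600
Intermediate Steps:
M = 13
-38*(t(4)*j(U) + ((-12 + M) + 1/(0 + 5))) = -38*((-5 + 4)*(-1) + ((-12 + 13) + 1/(0 + 5))) = -38*(-1*(-1) + (1 + 1/5)) = -38*(1 + (1 + ⅕)) = -38*(1 + 6/5) = -38*11/5 = -418/5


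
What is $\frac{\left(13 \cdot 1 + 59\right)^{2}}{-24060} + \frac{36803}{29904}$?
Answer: $\frac{60871487}{59957520} \approx 1.0152$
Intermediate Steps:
$\frac{\left(13 \cdot 1 + 59\right)^{2}}{-24060} + \frac{36803}{29904} = \left(13 + 59\right)^{2} \left(- \frac{1}{24060}\right) + 36803 \cdot \frac{1}{29904} = 72^{2} \left(- \frac{1}{24060}\right) + \frac{36803}{29904} = 5184 \left(- \frac{1}{24060}\right) + \frac{36803}{29904} = - \frac{432}{2005} + \frac{36803}{29904} = \frac{60871487}{59957520}$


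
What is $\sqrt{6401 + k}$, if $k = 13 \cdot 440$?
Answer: $\sqrt{12121} \approx 110.1$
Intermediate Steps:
$k = 5720$
$\sqrt{6401 + k} = \sqrt{6401 + 5720} = \sqrt{12121}$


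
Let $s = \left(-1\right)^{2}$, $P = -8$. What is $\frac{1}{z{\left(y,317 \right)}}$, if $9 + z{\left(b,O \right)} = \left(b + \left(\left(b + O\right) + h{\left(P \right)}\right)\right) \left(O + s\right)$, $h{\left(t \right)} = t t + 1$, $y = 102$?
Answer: $\frac{1}{186339} \approx 5.3666 \cdot 10^{-6}$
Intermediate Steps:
$h{\left(t \right)} = 1 + t^{2}$ ($h{\left(t \right)} = t^{2} + 1 = 1 + t^{2}$)
$s = 1$
$z{\left(b,O \right)} = -9 + \left(1 + O\right) \left(65 + O + 2 b\right)$ ($z{\left(b,O \right)} = -9 + \left(b + \left(\left(b + O\right) + \left(1 + \left(-8\right)^{2}\right)\right)\right) \left(O + 1\right) = -9 + \left(b + \left(\left(O + b\right) + \left(1 + 64\right)\right)\right) \left(1 + O\right) = -9 + \left(b + \left(\left(O + b\right) + 65\right)\right) \left(1 + O\right) = -9 + \left(b + \left(65 + O + b\right)\right) \left(1 + O\right) = -9 + \left(65 + O + 2 b\right) \left(1 + O\right) = -9 + \left(1 + O\right) \left(65 + O + 2 b\right)$)
$\frac{1}{z{\left(y,317 \right)}} = \frac{1}{56 + 317^{2} + 2 \cdot 102 + 66 \cdot 317 + 2 \cdot 317 \cdot 102} = \frac{1}{56 + 100489 + 204 + 20922 + 64668} = \frac{1}{186339}$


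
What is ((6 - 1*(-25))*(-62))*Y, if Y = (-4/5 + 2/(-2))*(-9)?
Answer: -155682/5 ≈ -31136.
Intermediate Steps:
Y = 81/5 (Y = (-4*⅕ + 2*(-½))*(-9) = (-⅘ - 1)*(-9) = -9/5*(-9) = 81/5 ≈ 16.200)
((6 - 1*(-25))*(-62))*Y = ((6 - 1*(-25))*(-62))*(81/5) = ((6 + 25)*(-62))*(81/5) = (31*(-62))*(81/5) = -1922*81/5 = -155682/5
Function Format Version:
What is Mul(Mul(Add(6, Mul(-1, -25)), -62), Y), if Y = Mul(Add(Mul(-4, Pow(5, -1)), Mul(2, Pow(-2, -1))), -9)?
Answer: Rational(-155682, 5) ≈ -31136.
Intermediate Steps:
Y = Rational(81, 5) (Y = Mul(Add(Mul(-4, Rational(1, 5)), Mul(2, Rational(-1, 2))), -9) = Mul(Add(Rational(-4, 5), -1), -9) = Mul(Rational(-9, 5), -9) = Rational(81, 5) ≈ 16.200)
Mul(Mul(Add(6, Mul(-1, -25)), -62), Y) = Mul(Mul(Add(6, Mul(-1, -25)), -62), Rational(81, 5)) = Mul(Mul(Add(6, 25), -62), Rational(81, 5)) = Mul(Mul(31, -62), Rational(81, 5)) = Mul(-1922, Rational(81, 5)) = Rational(-155682, 5)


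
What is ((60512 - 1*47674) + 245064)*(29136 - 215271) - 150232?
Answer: -48004739002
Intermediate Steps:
((60512 - 1*47674) + 245064)*(29136 - 215271) - 150232 = ((60512 - 47674) + 245064)*(-186135) - 150232 = (12838 + 245064)*(-186135) - 150232 = 257902*(-186135) - 150232 = -48004588770 - 150232 = -48004739002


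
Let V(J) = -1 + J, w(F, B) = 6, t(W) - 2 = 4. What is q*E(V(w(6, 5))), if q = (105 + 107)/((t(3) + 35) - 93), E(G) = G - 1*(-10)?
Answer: -795/13 ≈ -61.154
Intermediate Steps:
t(W) = 6 (t(W) = 2 + 4 = 6)
E(G) = 10 + G (E(G) = G + 10 = 10 + G)
q = -53/13 (q = (105 + 107)/((6 + 35) - 93) = 212/(41 - 93) = 212/(-52) = 212*(-1/52) = -53/13 ≈ -4.0769)
q*E(V(w(6, 5))) = -53*(10 + (-1 + 6))/13 = -53*(10 + 5)/13 = -53/13*15 = -795/13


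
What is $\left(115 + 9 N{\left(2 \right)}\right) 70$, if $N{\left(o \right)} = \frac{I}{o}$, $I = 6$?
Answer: $9940$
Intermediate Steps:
$N{\left(o \right)} = \frac{6}{o}$
$\left(115 + 9 N{\left(2 \right)}\right) 70 = \left(115 + 9 \cdot \frac{6}{2}\right) 70 = \left(115 + 9 \cdot 6 \cdot \frac{1}{2}\right) 70 = \left(115 + 9 \cdot 3\right) 70 = \left(115 + 27\right) 70 = 142 \cdot 70 = 9940$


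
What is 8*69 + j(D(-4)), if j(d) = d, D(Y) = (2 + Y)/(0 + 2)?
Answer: 551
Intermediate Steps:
D(Y) = 1 + Y/2 (D(Y) = (2 + Y)/2 = (2 + Y)*(1/2) = 1 + Y/2)
8*69 + j(D(-4)) = 8*69 + (1 + (1/2)*(-4)) = 552 + (1 - 2) = 552 - 1 = 551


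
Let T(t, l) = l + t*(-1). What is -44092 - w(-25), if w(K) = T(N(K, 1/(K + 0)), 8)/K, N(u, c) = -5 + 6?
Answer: -1102293/25 ≈ -44092.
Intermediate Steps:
N(u, c) = 1
T(t, l) = l - t
w(K) = 7/K (w(K) = (8 - 1*1)/K = (8 - 1)/K = 7/K)
-44092 - w(-25) = -44092 - 7/(-25) = -44092 - 7*(-1)/25 = -44092 - 1*(-7/25) = -44092 + 7/25 = -1102293/25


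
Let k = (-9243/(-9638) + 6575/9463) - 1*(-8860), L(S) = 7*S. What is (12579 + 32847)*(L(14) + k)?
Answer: 234938613768117/577243 ≈ 4.0700e+8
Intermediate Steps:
k = 10230655281/1154486 (k = (-9243*(-1/9638) + 6575*(1/9463)) + 8860 = (117/122 + 6575/9463) + 8860 = 1909321/1154486 + 8860 = 10230655281/1154486 ≈ 8861.7)
(12579 + 32847)*(L(14) + k) = (12579 + 32847)*(7*14 + 10230655281/1154486) = 45426*(98 + 10230655281/1154486) = 45426*(10343794909/1154486) = 234938613768117/577243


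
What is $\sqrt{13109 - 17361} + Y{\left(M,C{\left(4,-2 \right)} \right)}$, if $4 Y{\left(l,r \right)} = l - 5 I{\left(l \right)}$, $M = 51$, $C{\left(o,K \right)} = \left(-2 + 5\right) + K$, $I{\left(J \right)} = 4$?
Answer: $\frac{31}{4} + 2 i \sqrt{1063} \approx 7.75 + 65.207 i$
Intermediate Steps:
$C{\left(o,K \right)} = 3 + K$
$Y{\left(l,r \right)} = -5 + \frac{l}{4}$ ($Y{\left(l,r \right)} = \frac{l - 20}{4} = \frac{-20 + l}{4} = -5 + \frac{l}{4}$)
$\sqrt{13109 - 17361} + Y{\left(M,C{\left(4,-2 \right)} \right)} = \sqrt{13109 - 17361} + \left(-5 + \frac{1}{4} \cdot 51\right) = \sqrt{-4252} + \left(-5 + \frac{51}{4}\right) = 2 i \sqrt{1063} + \frac{31}{4} = \frac{31}{4} + 2 i \sqrt{1063}$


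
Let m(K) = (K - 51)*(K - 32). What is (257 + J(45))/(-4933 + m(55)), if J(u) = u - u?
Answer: -257/4841 ≈ -0.053088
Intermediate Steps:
J(u) = 0
m(K) = (-51 + K)*(-32 + K)
(257 + J(45))/(-4933 + m(55)) = (257 + 0)/(-4933 + (1632 + 55² - 83*55)) = 257/(-4933 + (1632 + 3025 - 4565)) = 257/(-4933 + 92) = 257/(-4841) = 257*(-1/4841) = -257/4841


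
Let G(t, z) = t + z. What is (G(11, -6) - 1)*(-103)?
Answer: -412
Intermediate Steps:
(G(11, -6) - 1)*(-103) = ((11 - 6) - 1)*(-103) = (5 - 1)*(-103) = 4*(-103) = -412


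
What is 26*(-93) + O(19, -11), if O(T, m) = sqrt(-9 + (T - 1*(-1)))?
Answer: -2418 + sqrt(11) ≈ -2414.7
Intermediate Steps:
O(T, m) = sqrt(-8 + T) (O(T, m) = sqrt(-9 + (T + 1)) = sqrt(-9 + (1 + T)) = sqrt(-8 + T))
26*(-93) + O(19, -11) = 26*(-93) + sqrt(-8 + 19) = -2418 + sqrt(11)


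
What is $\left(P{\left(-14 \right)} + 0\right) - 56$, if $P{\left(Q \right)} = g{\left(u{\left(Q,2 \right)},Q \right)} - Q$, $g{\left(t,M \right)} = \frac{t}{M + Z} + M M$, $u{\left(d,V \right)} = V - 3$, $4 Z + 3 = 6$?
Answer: $\frac{8166}{53} \approx 154.08$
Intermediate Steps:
$Z = \frac{3}{4}$ ($Z = - \frac{3}{4} + \frac{1}{4} \cdot 6 = - \frac{3}{4} + \frac{3}{2} = \frac{3}{4} \approx 0.75$)
$u{\left(d,V \right)} = -3 + V$ ($u{\left(d,V \right)} = V - 3 = -3 + V$)
$g{\left(t,M \right)} = M^{2} + \frac{t}{\frac{3}{4} + M}$ ($g{\left(t,M \right)} = \frac{t}{M + \frac{3}{4}} + M M = \frac{t}{\frac{3}{4} + M} + M^{2} = M^{2} + \frac{t}{\frac{3}{4} + M}$)
$P{\left(Q \right)} = - Q + \frac{-4 + 3 Q^{2} + 4 Q^{3}}{3 + 4 Q}$ ($P{\left(Q \right)} = \frac{3 Q^{2} + 4 \left(-3 + 2\right) + 4 Q^{3}}{3 + 4 Q} - Q = \frac{3 Q^{2} + 4 \left(-1\right) + 4 Q^{3}}{3 + 4 Q} - Q = \frac{3 Q^{2} - 4 + 4 Q^{3}}{3 + 4 Q} - Q = \frac{-4 + 3 Q^{2} + 4 Q^{3}}{3 + 4 Q} - Q = - Q + \frac{-4 + 3 Q^{2} + 4 Q^{3}}{3 + 4 Q}$)
$\left(P{\left(-14 \right)} + 0\right) - 56 = \left(\frac{-4 - \left(-14\right)^{2} - -42 + 4 \left(-14\right)^{3}}{3 + 4 \left(-14\right)} + 0\right) - 56 = \left(\frac{-4 - 196 + 42 + 4 \left(-2744\right)}{3 - 56} + 0\right) - 56 = \left(\frac{-4 - 196 + 42 - 10976}{-53} + 0\right) - 56 = \left(\left(- \frac{1}{53}\right) \left(-11134\right) + 0\right) - 56 = \left(\frac{11134}{53} + 0\right) - 56 = \frac{11134}{53} - 56 = \frac{8166}{53}$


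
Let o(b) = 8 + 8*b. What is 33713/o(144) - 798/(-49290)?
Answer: 11084263/381176 ≈ 29.079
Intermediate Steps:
33713/o(144) - 798/(-49290) = 33713/(8 + 8*144) - 798/(-49290) = 33713/(8 + 1152) - 798*(-1/49290) = 33713/1160 + 133/8215 = 11084263/381176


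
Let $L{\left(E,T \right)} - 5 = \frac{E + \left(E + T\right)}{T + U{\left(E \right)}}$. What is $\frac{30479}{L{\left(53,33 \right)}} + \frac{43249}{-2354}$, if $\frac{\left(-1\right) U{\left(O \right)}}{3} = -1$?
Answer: $\frac{8053655}{2354} \approx 3421.3$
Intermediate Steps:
$U{\left(O \right)} = 3$ ($U{\left(O \right)} = \left(-3\right) \left(-1\right) = 3$)
$L{\left(E,T \right)} = 5 + \frac{T + 2 E}{3 + T}$ ($L{\left(E,T \right)} = 5 + \frac{E + \left(E + T\right)}{T + 3} = 5 + \frac{T + 2 E}{3 + T}$)
$\frac{30479}{L{\left(53,33 \right)}} + \frac{43249}{-2354} = \frac{30479}{\frac{1}{3 + 33} \left(15 + 2 \cdot 53 + 6 \cdot 33\right)} + \frac{43249}{-2354} = \frac{30479}{\frac{1}{36} \left(15 + 106 + 198\right)} + 43249 \left(- \frac{1}{2354}\right) = \frac{30479}{\frac{1}{36} \cdot 319} - \frac{43249}{2354} = \frac{30479}{\frac{319}{36}} - \frac{43249}{2354} = 30479 \cdot \frac{36}{319} - \frac{43249}{2354} = \frac{37836}{11} - \frac{43249}{2354} = \frac{8053655}{2354}$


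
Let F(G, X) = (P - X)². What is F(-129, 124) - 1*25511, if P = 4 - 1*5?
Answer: -9886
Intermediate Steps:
P = -1 (P = 4 - 5 = -1)
F(G, X) = (-1 - X)²
F(-129, 124) - 1*25511 = (1 + 124)² - 1*25511 = 125² - 25511 = 15625 - 25511 = -9886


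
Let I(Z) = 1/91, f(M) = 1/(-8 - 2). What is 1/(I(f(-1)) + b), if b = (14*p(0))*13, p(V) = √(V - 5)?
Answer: 91/1371499221 - 1507142*I*√5/1371499221 ≈ 6.6351e-8 - 0.0024572*I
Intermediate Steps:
p(V) = √(-5 + V)
f(M) = -⅒ (f(M) = 1/(-10) = -⅒)
I(Z) = 1/91
b = 182*I*√5 (b = (14*√(-5 + 0))*13 = (14*√(-5))*13 = (14*(I*√5))*13 = (14*I*√5)*13 = 182*I*√5 ≈ 406.96*I)
1/(I(f(-1)) + b) = 1/(1/91 + 182*I*√5)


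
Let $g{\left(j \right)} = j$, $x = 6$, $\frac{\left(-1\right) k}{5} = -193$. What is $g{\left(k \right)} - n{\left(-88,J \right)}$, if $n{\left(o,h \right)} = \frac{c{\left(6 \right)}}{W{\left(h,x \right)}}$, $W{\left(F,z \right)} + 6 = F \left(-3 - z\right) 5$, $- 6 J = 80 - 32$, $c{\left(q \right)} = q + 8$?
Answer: $\frac{170798}{177} \approx 964.96$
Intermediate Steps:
$k = 965$ ($k = \left(-5\right) \left(-193\right) = 965$)
$c{\left(q \right)} = 8 + q$
$J = -8$ ($J = - \frac{80 - 32}{6} = \left(- \frac{1}{6}\right) 48 = -8$)
$W{\left(F,z \right)} = -6 + 5 F \left(-3 - z\right)$ ($W{\left(F,z \right)} = -6 + F \left(-3 - z\right) 5 = -6 + 5 F \left(-3 - z\right)$)
$n{\left(o,h \right)} = \frac{14}{-6 - 45 h}$ ($n{\left(o,h \right)} = \frac{8 + 6}{-6 - 15 h - 5 h 6} = \frac{14}{-6 - 15 h - 30 h} = \frac{14}{-6 - 45 h}$)
$g{\left(k \right)} - n{\left(-88,J \right)} = 965 - - \frac{14}{6 + 45 \left(-8\right)} = 965 - - \frac{14}{6 - 360} = 965 - - \frac{14}{-354} = 965 - \left(-14\right) \left(- \frac{1}{354}\right) = 965 - \frac{7}{177} = \frac{170798}{177}$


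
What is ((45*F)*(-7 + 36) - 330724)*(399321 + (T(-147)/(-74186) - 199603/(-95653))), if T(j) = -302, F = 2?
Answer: -464878798834422098774/3548056729 ≈ -1.3102e+11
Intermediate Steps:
((45*F)*(-7 + 36) - 330724)*(399321 + (T(-147)/(-74186) - 199603/(-95653))) = ((45*2)*(-7 + 36) - 330724)*(399321 + (-302/(-74186) - 199603/(-95653))) = (90*29 - 330724)*(399321 + (-302*(-1/74186) - 199603*(-1/95653))) = (2610 - 330724)*(399321 + (151/37093 + 199603/95653)) = -328114*(399321 + 7418317682/3548056729) = -328114*1416820979398691/3548056729 = -464878798834422098774/3548056729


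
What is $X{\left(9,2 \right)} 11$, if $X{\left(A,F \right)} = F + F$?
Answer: $44$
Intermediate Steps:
$X{\left(A,F \right)} = 2 F$
$X{\left(9,2 \right)} 11 = 2 \cdot 2 \cdot 11 = 4 \cdot 11 = 44$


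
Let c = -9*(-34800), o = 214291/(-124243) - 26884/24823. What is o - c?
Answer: -137991966407015/440583427 ≈ -3.1320e+5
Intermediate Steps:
o = -1237070615/440583427 (o = 214291*(-1/124243) - 26884*1/24823 = -30613/17749 - 26884/24823 = -1237070615/440583427 ≈ -2.8078)
c = 313200
o - c = -1237070615/440583427 - 1*313200 = -1237070615/440583427 - 313200 = -137991966407015/440583427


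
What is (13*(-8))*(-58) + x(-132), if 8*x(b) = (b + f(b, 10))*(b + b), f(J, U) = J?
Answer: 14744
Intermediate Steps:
x(b) = b²/2 (x(b) = ((b + b)*(b + b))/8 = ((2*b)*(2*b))/8 = (4*b²)/8 = b²/2)
(13*(-8))*(-58) + x(-132) = (13*(-8))*(-58) + (½)*(-132)² = -104*(-58) + (½)*17424 = 6032 + 8712 = 14744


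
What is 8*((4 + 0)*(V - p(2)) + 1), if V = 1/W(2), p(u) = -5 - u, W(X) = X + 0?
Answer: 248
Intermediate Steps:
W(X) = X
V = ½ (V = 1/2 = ½ ≈ 0.50000)
8*((4 + 0)*(V - p(2)) + 1) = 8*((4 + 0)*(½ - (-5 - 1*2)) + 1) = 8*(4*(½ - (-5 - 2)) + 1) = 8*(4*(½ - 1*(-7)) + 1) = 8*(4*(½ + 7) + 1) = 8*(4*(15/2) + 1) = 8*(30 + 1) = 8*31 = 248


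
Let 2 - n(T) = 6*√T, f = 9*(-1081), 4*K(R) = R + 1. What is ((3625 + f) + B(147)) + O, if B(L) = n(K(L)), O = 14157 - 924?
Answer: 7131 - 6*√37 ≈ 7094.5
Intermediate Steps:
K(R) = ¼ + R/4 (K(R) = (R + 1)/4 = (1 + R)/4 = ¼ + R/4)
f = -9729
O = 13233
n(T) = 2 - 6*√T
B(L) = 2 - 6*√(¼ + L/4)
((3625 + f) + B(147)) + O = ((3625 - 9729) + (2 - 3*√(1 + 147))) + 13233 = (-6104 + (2 - 6*√37)) + 13233 = (-6102 - 6*√37) + 13233 = 7131 - 6*√37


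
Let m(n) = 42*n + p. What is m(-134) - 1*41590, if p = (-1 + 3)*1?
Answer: -47216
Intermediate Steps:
p = 2 (p = 2*1 = 2)
m(n) = 2 + 42*n (m(n) = 42*n + 2 = 2 + 42*n)
m(-134) - 1*41590 = (2 + 42*(-134)) - 1*41590 = (2 - 5628) - 41590 = -5626 - 41590 = -47216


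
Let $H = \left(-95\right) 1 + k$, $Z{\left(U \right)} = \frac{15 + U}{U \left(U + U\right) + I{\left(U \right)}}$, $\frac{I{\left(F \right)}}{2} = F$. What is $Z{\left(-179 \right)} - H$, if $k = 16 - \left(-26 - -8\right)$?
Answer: $\frac{971750}{15931} \approx 60.997$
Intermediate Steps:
$I{\left(F \right)} = 2 F$
$k = 34$ ($k = 16 - \left(-26 + 8\right) = 16 - -18 = 16 + 18 = 34$)
$Z{\left(U \right)} = \frac{15 + U}{2 U + 2 U^{2}}$ ($Z{\left(U \right)} = \frac{15 + U}{U \left(U + U\right) + 2 U} = \frac{15 + U}{U 2 U + 2 U} = \frac{15 + U}{2 U^{2} + 2 U} = \frac{15 + U}{2 U + 2 U^{2}}$)
$H = -61$ ($H = \left(-95\right) 1 + 34 = -95 + 34 = -61$)
$Z{\left(-179 \right)} - H = \frac{15 - 179}{2 \left(-179\right) \left(1 - 179\right)} - -61 = \frac{1}{2} \left(- \frac{1}{179}\right) \frac{1}{-178} \left(-164\right) + 61 = \frac{1}{2} \left(- \frac{1}{179}\right) \left(- \frac{1}{178}\right) \left(-164\right) + 61 = - \frac{41}{15931} + 61 = \frac{971750}{15931}$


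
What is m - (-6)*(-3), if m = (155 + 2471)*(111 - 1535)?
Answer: -3739442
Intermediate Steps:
m = -3739424 (m = 2626*(-1424) = -3739424)
m - (-6)*(-3) = -3739424 - (-6)*(-3) = -3739424 - 1*18 = -3739424 - 18 = -3739442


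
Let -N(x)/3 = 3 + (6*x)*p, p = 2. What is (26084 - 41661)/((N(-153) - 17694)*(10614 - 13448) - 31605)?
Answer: -15577/34529025 ≈ -0.00045113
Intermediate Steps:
N(x) = -9 - 36*x (N(x) = -3*(3 + (6*x)*2) = -3*(3 + 12*x) = -9 - 36*x)
(26084 - 41661)/((N(-153) - 17694)*(10614 - 13448) - 31605) = (26084 - 41661)/(((-9 - 36*(-153)) - 17694)*(10614 - 13448) - 31605) = -15577/(((-9 + 5508) - 17694)*(-2834) - 31605) = -15577/((5499 - 17694)*(-2834) - 31605) = -15577/(-12195*(-2834) - 31605) = -15577/(34560630 - 31605) = -15577/34529025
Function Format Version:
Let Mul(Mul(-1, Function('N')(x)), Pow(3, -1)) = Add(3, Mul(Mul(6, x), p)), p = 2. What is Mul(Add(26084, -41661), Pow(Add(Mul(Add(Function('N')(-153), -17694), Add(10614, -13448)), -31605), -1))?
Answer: Rational(-15577, 34529025) ≈ -0.00045113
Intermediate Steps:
Function('N')(x) = Add(-9, Mul(-36, x)) (Function('N')(x) = Mul(-3, Add(3, Mul(Mul(6, x), 2))) = Mul(-3, Add(3, Mul(12, x))) = Add(-9, Mul(-36, x)))
Mul(Add(26084, -41661), Pow(Add(Mul(Add(Function('N')(-153), -17694), Add(10614, -13448)), -31605), -1)) = Mul(Add(26084, -41661), Pow(Add(Mul(Add(Add(-9, Mul(-36, -153)), -17694), Add(10614, -13448)), -31605), -1)) = Mul(-15577, Pow(Add(Mul(Add(Add(-9, 5508), -17694), -2834), -31605), -1)) = Mul(-15577, Pow(Add(Mul(Add(5499, -17694), -2834), -31605), -1)) = Mul(-15577, Pow(Add(Mul(-12195, -2834), -31605), -1)) = Mul(-15577, Pow(Add(34560630, -31605), -1)) = Mul(-15577, Pow(34529025, -1)) = Mul(-15577, Rational(1, 34529025)) = Rational(-15577, 34529025)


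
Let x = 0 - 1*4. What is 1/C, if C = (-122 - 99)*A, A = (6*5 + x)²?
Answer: -1/149396 ≈ -6.6936e-6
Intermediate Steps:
x = -4 (x = 0 - 4 = -4)
A = 676 (A = (6*5 - 4)² = (30 - 4)² = 26² = 676)
C = -149396 (C = (-122 - 99)*676 = -221*676 = -149396)
1/C = 1/(-149396) = -1/149396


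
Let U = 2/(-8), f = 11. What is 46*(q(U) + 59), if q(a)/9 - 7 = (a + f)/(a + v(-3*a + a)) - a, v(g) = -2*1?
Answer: 7475/2 ≈ 3737.5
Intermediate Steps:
v(g) = -2
U = -¼ (U = 2*(-⅛) = -¼ ≈ -0.25000)
q(a) = 63 - 9*a + 9*(11 + a)/(-2 + a) (q(a) = 63 + 9*((a + 11)/(a - 2) - a) = 63 + 9*((11 + a)/(-2 + a) - a) = 63 + 9*(-a + (11 + a)/(-2 + a)) = 63 + (-9*a + 9*(11 + a)/(-2 + a)) = 63 - 9*a + 9*(11 + a)/(-2 + a))
46*(q(U) + 59) = 46*(9*(-3 - (-¼)² + 10*(-¼))/(-2 - ¼) + 59) = 46*(9*(-3 - 1*1/16 - 5/2)/(-9/4) + 59) = 46*(9*(-4/9)*(-3 - 1/16 - 5/2) + 59) = 46*(9*(-4/9)*(-89/16) + 59) = 46*(89/4 + 59) = 46*(325/4) = 7475/2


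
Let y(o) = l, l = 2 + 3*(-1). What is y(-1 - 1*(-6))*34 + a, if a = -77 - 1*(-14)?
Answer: -97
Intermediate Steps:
a = -63 (a = -77 + 14 = -63)
l = -1 (l = 2 - 3 = -1)
y(o) = -1
y(-1 - 1*(-6))*34 + a = -1*34 - 63 = -34 - 63 = -97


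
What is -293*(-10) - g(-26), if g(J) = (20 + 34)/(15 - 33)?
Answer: 2933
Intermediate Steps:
g(J) = -3 (g(J) = 54/(-18) = 54*(-1/18) = -3)
-293*(-10) - g(-26) = -293*(-10) - 1*(-3) = 2930 + 3 = 2933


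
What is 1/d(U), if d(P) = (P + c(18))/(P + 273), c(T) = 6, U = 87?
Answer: 120/31 ≈ 3.8710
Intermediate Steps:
d(P) = (6 + P)/(273 + P) (d(P) = (P + 6)/(P + 273) = (6 + P)/(273 + P))
1/d(U) = 1/((6 + 87)/(273 + 87)) = 1/(93/360) = 1/((1/360)*93) = 1/(31/120) = 120/31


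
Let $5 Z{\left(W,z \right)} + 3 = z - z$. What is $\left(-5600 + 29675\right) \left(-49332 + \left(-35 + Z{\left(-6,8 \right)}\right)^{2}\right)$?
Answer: $-1157156208$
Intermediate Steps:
$Z{\left(W,z \right)} = - \frac{3}{5}$ ($Z{\left(W,z \right)} = - \frac{3}{5} + \frac{z - z}{5} = - \frac{3}{5} + \frac{1}{5} \cdot 0 = - \frac{3}{5} + 0 = - \frac{3}{5}$)
$\left(-5600 + 29675\right) \left(-49332 + \left(-35 + Z{\left(-6,8 \right)}\right)^{2}\right) = \left(-5600 + 29675\right) \left(-49332 + \left(-35 - \frac{3}{5}\right)^{2}\right) = 24075 \left(-49332 + \left(- \frac{178}{5}\right)^{2}\right) = 24075 \left(-49332 + \frac{31684}{25}\right) = 24075 \left(- \frac{1201616}{25}\right) = -1157156208$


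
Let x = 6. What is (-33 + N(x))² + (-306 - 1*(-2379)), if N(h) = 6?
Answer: 2802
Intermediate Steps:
(-33 + N(x))² + (-306 - 1*(-2379)) = (-33 + 6)² + (-306 - 1*(-2379)) = (-27)² + (-306 + 2379) = 729 + 2073 = 2802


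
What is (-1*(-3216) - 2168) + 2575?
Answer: 3623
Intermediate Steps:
(-1*(-3216) - 2168) + 2575 = (3216 - 2168) + 2575 = 1048 + 2575 = 3623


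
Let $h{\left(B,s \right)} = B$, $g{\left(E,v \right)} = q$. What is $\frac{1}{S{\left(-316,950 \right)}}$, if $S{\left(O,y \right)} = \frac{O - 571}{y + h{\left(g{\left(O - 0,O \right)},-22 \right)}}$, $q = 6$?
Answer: $- \frac{956}{887} \approx -1.0778$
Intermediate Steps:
$g{\left(E,v \right)} = 6$
$S{\left(O,y \right)} = \frac{-571 + O}{6 + y}$ ($S{\left(O,y \right)} = \frac{O - 571}{y + 6} = \frac{-571 + O}{6 + y}$)
$\frac{1}{S{\left(-316,950 \right)}} = \frac{1}{\frac{1}{6 + 950} \left(-571 - 316\right)} = \frac{1}{\frac{1}{956} \left(-887\right)} = \frac{1}{- \frac{887}{956}} = - \frac{956}{887}$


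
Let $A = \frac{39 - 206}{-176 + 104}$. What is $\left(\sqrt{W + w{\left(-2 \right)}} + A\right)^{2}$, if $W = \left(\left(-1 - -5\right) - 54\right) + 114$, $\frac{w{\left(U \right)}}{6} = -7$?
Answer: $\frac{141937}{5184} + \frac{167 \sqrt{22}}{36} \approx 49.138$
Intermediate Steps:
$w{\left(U \right)} = -42$ ($w{\left(U \right)} = 6 \left(-7\right) = -42$)
$W = 64$ ($W = \left(\left(-1 + 5\right) - 54\right) + 114 = \left(4 - 54\right) + 114 = -50 + 114 = 64$)
$A = \frac{167}{72}$ ($A = - \frac{167}{-72} = \left(-167\right) \left(- \frac{1}{72}\right) = \frac{167}{72} \approx 2.3194$)
$\left(\sqrt{W + w{\left(-2 \right)}} + A\right)^{2} = \left(\sqrt{64 - 42} + \frac{167}{72}\right)^{2} = \left(\sqrt{22} + \frac{167}{72}\right)^{2} = \left(\frac{167}{72} + \sqrt{22}\right)^{2}$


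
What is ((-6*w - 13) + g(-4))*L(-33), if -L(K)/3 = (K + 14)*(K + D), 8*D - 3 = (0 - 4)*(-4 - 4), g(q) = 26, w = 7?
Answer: 378537/8 ≈ 47317.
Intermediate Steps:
D = 35/8 (D = 3/8 + ((0 - 4)*(-4 - 4))/8 = 3/8 + (-4*(-8))/8 = 3/8 + (1/8)*32 = 3/8 + 4 = 35/8 ≈ 4.3750)
L(K) = -3*(14 + K)*(35/8 + K) (L(K) = -3*(K + 14)*(K + 35/8) = -3*(14 + K)*(35/8 + K))
((-6*w - 13) + g(-4))*L(-33) = ((-6*7 - 13) + 26)*(-735/4 - 3*(-33)**2 - 441/8*(-33)) = ((-42 - 13) + 26)*(-735/4 - 3*1089 + 14553/8) = (-55 + 26)*(-735/4 - 3267 + 14553/8) = -29*(-13053/8) = 378537/8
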